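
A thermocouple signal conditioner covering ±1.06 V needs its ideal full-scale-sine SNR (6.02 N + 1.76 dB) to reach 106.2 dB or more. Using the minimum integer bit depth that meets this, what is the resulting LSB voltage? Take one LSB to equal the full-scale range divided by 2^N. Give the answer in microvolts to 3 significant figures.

Span: 1.06 V − (-1.06 V) = 2.12 V.
Required N = ⌈(106.2 − 1.76)/6.02⌉ = ⌈17.349⌉ = 18.
LSB = 2.12 V ÷ 2^18 = 2.12/262144 V = 8.09 µV.

8.09 µV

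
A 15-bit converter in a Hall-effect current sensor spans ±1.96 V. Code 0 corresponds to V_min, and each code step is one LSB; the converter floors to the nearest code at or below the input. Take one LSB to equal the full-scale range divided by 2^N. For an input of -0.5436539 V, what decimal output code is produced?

Span: 1.96 V − (-1.96 V) = 3.92 V. LSB = 3.92 V / 2^15 ≈ 119.6 µV.
V_in − V_min = -0.5436539 − (-1.96) = 1.4163461 V.
Divide by LSB: 1.4163461 × 32768/3.92 = 11839.4972.
Truncating gives code 11839.

11839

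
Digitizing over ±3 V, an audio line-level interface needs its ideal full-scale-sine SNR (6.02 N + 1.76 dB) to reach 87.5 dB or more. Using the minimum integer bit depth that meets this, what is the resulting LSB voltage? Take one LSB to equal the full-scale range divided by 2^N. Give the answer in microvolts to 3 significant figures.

Full-scale range = 3 V − (-3 V) = 6 V.
Required N = ⌈(87.5 − 1.76)/6.02⌉ = ⌈14.243⌉ = 15.
One LSB is 6 V / 32768 = 183 µV.

183 µV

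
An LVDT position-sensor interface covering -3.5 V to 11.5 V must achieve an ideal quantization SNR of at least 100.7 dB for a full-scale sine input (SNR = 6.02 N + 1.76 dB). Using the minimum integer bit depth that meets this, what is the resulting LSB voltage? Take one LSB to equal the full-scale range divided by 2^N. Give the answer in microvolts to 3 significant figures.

Range = 11.5 − (-3.5) = 15 V.
N ≥ (100.7 − 1.76)/6.02 = 16.435 → N_min = 17.
LSB = 15 V ÷ 2^17 = 15/131072 V = 114 µV.

114 µV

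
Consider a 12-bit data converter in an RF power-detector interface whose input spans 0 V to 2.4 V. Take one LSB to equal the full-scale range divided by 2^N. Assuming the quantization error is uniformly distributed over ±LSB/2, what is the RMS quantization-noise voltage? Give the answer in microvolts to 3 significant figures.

169 µV

Span = 2.4 V.
LSB = 2.4 V / 2^12 = 0.58594 mV.
RMS of a uniform error over width LSB is LSB/√12 = 169 µV.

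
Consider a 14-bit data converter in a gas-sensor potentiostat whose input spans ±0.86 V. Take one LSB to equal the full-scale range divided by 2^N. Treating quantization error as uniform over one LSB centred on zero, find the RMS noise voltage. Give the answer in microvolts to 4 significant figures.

30.31 µV

The full-scale span is 0.86 − (-0.86) = 1.72 V.
Step size = 1.72/16384 V = 104.980 µV.
σ_q = LSB/√12 = 104.980 µV/3.4641 = 30.31 µV.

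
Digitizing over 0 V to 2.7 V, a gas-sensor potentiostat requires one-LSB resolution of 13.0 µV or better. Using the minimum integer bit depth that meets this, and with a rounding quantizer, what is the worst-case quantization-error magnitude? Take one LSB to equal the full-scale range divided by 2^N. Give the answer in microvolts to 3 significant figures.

Range is 2.7 V.
2.7 V / 13.0 µV = 207700. Since 2^17 = 131072 and 2^18 = 262144, N = 18.
One LSB is 2.7 V / 262144 = 10.300 µV.
|e|_max = LSB/2 = 5.15 µV.

5.15 µV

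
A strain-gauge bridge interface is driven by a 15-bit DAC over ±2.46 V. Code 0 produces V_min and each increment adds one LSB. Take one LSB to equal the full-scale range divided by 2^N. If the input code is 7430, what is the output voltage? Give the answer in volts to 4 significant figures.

-1.344 V

The full-scale span is 2.46 − (-2.46) = 4.92 V. LSB = 4.92 V / 2^15.
Output = V_min + (7430/32768) × range = -2.46 + 0.226746 × 4.92 V
      = -2.46 + 1.11559 = -1.34441 V.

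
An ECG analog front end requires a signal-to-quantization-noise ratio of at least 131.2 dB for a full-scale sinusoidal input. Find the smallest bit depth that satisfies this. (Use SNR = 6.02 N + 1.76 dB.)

22 bits

N ≥ (131.2 − 1.76)/6.02 = 21.502 → N_min = 22.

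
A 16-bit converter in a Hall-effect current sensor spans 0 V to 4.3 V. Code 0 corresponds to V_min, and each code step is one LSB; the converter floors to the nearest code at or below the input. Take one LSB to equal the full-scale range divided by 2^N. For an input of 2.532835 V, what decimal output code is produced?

38602

Span = 4.3 V. LSB = 4.3 V / 2^16 ≈ 65.61 µV.
V_in − V_min = 2.532835 − (0) = 2.532835 V.
Divide by LSB: 2.532835 × 65536/4.3 = 38602.7615.
Truncating gives code 38602.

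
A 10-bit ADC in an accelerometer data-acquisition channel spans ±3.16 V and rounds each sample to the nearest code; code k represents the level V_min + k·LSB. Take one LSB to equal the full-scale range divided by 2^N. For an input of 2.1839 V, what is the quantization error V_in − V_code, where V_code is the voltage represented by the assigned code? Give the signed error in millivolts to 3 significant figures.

The full-scale span is 3.16 − (-3.16) = 6.32 V. LSB = 6.32 V / 2^10 ≈ 6.172 mV.
(2.1839 − (-3.16)) / LSB = 5.3439 × 1024/6.32 = 865.8471. Nearest integer: k = 866.
V_code = V_min + k × range/2^10 = -3.16 + 866 × 6.32/1024 = 2.184843750 V.
V_in − V_code = 2.1839 − (2.184843750) = −0.944 mV.

−0.944 mV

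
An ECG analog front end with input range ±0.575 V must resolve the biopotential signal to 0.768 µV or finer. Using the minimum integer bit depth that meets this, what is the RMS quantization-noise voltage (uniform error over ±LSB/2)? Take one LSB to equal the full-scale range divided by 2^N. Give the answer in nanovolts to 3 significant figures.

The full-scale span is 0.575 − (-0.575) = 1.15 V.
Required number of levels: 1.15/0.768 µV = 1.4974e6; smallest N with 2^N ≥ that is 21.
Step size = 1.15/2097152 V = 0.54836 µV.
RMS noise = LSB/√12 = 158 nV.

158 nV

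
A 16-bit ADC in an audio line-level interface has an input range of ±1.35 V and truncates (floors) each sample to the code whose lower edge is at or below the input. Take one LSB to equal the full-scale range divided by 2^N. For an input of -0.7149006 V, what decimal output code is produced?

15415

Full-scale range = 1.35 V − (-1.35 V) = 2.7 V. LSB = 2.7 V / 2^16 ≈ 41.20 µV.
code = ⌊(V_in − V_min)/LSB⌋ = ⌊(V_in − V_min) × 2^16 / range⌋
     = ⌊(-0.7149006 − (-1.35)) × 65536 / 2.7⌋ = ⌊0.6350994 × 65536/2.7⌋
     = ⌊15415.509⌋ = 15415.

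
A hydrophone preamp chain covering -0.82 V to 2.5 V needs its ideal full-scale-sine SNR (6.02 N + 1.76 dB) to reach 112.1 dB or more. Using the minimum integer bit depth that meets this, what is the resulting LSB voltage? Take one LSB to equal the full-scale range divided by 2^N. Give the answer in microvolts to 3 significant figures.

6.33 µV

Range = 2.5 − (-0.82) = 3.32 V.
6.02 N + 1.76 ≥ 112.1 gives N ≥ 18.329, so the minimum integer is 19.
Step size = 3.32/524288 V = 6.33 µV.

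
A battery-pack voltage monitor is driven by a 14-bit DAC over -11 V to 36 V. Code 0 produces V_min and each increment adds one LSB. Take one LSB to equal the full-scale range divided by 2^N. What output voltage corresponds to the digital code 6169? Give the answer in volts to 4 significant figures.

6.697 V

Full-scale range = 36 V − (-11 V) = 47 V. LSB = 47 V / 2^14.
V_out = V_min + code × LSB = -11 V + 6169 × 47 V / 16384
      = -11 + 17.6967 = 6.69672 V.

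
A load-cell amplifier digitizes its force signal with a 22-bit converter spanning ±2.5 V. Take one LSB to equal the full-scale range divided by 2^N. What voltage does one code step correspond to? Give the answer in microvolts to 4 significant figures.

The full-scale span is 2.5 − (-2.5) = 5 V.
There are 2^22 = 4194304 steps.
One LSB is 5 V / 4194304 = 1.192 µV.

1.192 µV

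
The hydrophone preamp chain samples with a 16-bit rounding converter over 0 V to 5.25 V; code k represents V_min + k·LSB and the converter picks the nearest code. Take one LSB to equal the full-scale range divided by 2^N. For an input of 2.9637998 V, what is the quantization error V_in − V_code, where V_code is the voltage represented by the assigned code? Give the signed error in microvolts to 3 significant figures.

+20.4 µV

Full-scale range = 5.25 V. LSB = 5.25 V / 2^16 ≈ 80.11 µV.
Position in LSBs: (2.9637998 − (0)) × 65536/5.25 = 36997.2540; rounding gives k = 36997.
Reconstructed level: 0 + 36997 × 5.25/65536 V = 2.9637794495 V.
V_in − V_code = 2.9637998 − (2.9637794495) = +20.4 µV.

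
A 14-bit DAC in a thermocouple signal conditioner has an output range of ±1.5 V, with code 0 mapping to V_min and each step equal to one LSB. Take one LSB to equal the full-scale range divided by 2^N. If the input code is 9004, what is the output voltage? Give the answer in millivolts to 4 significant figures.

Span: 1.5 V − (-1.5 V) = 3 V. LSB = 3 V / 2^14.
V_out = V_min + code × LSB = -1.5 V + 9004 × 3 V / 16384
      = -1.5 V + 1.64868 V = 0.148682 V.

148.7 mV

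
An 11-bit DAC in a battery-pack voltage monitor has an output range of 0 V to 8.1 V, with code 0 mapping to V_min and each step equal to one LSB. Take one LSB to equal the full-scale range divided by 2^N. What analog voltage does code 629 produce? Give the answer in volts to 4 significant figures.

2.488 V

V_FS = 8.1 V. LSB = 8.1 V / 2^11.
V_out = V_min + code × LSB = 0 V + 629 × 8.1 V / 2048
      = 0 + 2.48774 = 2.48774 V.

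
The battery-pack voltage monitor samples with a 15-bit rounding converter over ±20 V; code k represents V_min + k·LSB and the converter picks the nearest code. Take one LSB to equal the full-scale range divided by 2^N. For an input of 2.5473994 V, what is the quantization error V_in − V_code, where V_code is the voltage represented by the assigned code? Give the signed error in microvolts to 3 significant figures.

−208 µV

Full-scale range = 20 V − (-20 V) = 40 V. LSB = 40 V / 2^15 ≈ 1.221 mV.
Position in LSBs: (2.5473994 − (-20)) × 32768/40 = 18470.8296; rounding gives k = 18471.
V_code = V_min + k × range/2^15 = -20 + 18471 × 40/32768 = 2.5476074219 V.
e = 2.5473994 − (2.5476074219) = −208 µV.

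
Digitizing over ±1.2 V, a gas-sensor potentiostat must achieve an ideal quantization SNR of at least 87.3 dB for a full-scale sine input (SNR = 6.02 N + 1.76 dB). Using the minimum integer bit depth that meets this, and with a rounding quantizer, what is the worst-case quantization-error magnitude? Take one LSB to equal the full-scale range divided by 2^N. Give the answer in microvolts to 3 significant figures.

Span: 1.2 V − (-1.2 V) = 2.4 V.
Solving 6.02 N ≥ 87.3 − 1.76: N ≥ 14.209. Round up → N = 15.
One LSB is 2.4 V / 32768 = 73.242 µV.
Half an LSB is 36.6 µV.

36.6 µV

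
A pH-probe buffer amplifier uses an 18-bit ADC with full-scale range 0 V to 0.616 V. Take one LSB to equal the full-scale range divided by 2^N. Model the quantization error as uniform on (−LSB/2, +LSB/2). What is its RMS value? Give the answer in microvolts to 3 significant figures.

Span = 0.616 V.
One LSB is 0.616 V / 262144 = 2.3499 µV.
σ_q = LSB/√12 = 2.3499 µV/3.4641 = 0.678 µV.

0.678 µV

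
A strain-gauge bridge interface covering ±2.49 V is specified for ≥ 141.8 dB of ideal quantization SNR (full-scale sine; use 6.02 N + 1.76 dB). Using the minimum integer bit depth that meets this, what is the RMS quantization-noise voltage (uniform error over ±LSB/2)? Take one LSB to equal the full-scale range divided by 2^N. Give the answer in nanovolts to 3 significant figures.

85.7 nV

Range = 2.49 − (-2.49) = 4.98 V.
Required N = ⌈(141.8 − 1.76)/6.02⌉ = ⌈23.262⌉ = 24.
LSB = 4.98 V ÷ 2^24 = 4.98/16777216 V = 296.83 nV.
V_rms = LSB/√12 = 85.7 nV.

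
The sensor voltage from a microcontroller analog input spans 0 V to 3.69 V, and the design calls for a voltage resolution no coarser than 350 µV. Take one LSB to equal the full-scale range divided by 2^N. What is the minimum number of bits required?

Span = 3.69 V.
Need 2^N ≥ 3.69 V / 350 µV = 10540 → N_min = 14.

14 bits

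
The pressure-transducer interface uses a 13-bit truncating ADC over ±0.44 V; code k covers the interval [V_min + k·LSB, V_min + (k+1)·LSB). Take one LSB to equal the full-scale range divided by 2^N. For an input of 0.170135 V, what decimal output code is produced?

5679

Span: 0.44 V − (-0.44 V) = 0.88 V. LSB = 0.88 V / 2^13 ≈ 107.4 µV.
code = ⌊(V_in − V_min)/LSB⌋ = ⌊(V_in − V_min) × 2^13 / range⌋
     = ⌊(0.170135 − (-0.44)) × 8192 / 0.88⌋ = ⌊0.610135 × 8192/0.88⌋
     = ⌊5679.802⌋ = 5679.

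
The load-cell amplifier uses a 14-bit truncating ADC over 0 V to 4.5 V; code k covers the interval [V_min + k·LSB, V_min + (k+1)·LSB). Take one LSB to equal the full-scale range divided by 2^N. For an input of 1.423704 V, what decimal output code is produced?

Range is 4.5 V. LSB = 4.5 V / 2^14 ≈ 274.7 µV.
code = ⌊(V_in − V_min)/LSB⌋ = ⌊(V_in − V_min) × 2^14 / range⌋
     = ⌊(1.423704 − (0)) × 16384 / 4.5⌋ = ⌊1.423704 × 16384/4.5⌋
     = ⌊5183.548⌋ = 5183.

5183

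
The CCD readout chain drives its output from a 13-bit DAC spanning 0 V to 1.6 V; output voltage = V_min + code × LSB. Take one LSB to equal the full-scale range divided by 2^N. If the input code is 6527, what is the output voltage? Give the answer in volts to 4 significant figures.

1.275 V

Full-scale range = 1.6 V. LSB = 1.6 V / 2^13.
V_out = V_min + code × LSB = 0 V + 6527 × 1.6 V / 8192
      = 0 V + 1.27480 V = 1.27480 V.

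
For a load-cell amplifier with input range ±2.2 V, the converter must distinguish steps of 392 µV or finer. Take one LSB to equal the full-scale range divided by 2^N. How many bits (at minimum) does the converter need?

Span: 2.2 V − (-2.2 V) = 4.4 V.
Need 2^N ≥ 4.4 V / 392 µV = 11220 → N_min = 14.

14 bits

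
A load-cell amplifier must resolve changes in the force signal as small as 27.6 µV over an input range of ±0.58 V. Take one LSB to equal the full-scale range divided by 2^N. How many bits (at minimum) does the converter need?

The full-scale span is 0.58 − (-0.58) = 1.16 V.
Need 2^N ≥ 1.16 V / 27.6 µV = 42030 → N_min = 16.

16 bits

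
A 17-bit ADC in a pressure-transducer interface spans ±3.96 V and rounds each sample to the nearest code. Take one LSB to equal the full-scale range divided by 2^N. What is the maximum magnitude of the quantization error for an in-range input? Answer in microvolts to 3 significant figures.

Range = 3.96 − (-3.96) = 7.92 V.
LSB = 7.92 V ÷ 2^17 = 7.92/131072 V = 60.425 µV.
A rounding quantizer has |error| ≤ LSB/2 = 30.2 µV.

30.2 µV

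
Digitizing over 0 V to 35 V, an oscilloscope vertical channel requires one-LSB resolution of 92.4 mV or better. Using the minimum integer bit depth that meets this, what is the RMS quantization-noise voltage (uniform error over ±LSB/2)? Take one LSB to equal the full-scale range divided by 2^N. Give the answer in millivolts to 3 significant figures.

Span = 35 V.
Required number of levels: 35/92.4 mV = 378.79; smallest N with 2^N ≥ that is 9.
LSB = 35 V ÷ 2^9 = 35/512 V = 68.359 mV.
σ_q = LSB/√12 = 68.359 mV/3.4641 = 19.7 mV.

19.7 mV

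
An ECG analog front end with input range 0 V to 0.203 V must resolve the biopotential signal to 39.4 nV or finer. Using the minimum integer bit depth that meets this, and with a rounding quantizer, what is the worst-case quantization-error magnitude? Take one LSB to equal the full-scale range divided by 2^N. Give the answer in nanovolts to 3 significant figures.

12.1 nV

V_FS = 0.203 V.
Levels needed ≥ 0.203/39.4 nV = 5.152e6. 2^23 = 8388608 suffices, so N_min = 23.
One LSB is 0.203 V / 8388608 = 24.199 nV.
Max error for round-to-nearest is LSB/2 = 12.1 nV.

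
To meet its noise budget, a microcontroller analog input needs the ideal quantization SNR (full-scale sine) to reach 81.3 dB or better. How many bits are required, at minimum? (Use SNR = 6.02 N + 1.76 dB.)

14 bits

N ≥ (81.3 − 1.76)/6.02 = 13.213 → N_min = 14.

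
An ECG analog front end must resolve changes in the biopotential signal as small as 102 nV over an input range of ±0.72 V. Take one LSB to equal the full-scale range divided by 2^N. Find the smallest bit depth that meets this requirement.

24 bits

Full-scale range = 0.72 V − (-0.72 V) = 1.44 V.
Need 2^N ≥ 1.44 V / 102 nV = 1.412e7 → N_min = 24.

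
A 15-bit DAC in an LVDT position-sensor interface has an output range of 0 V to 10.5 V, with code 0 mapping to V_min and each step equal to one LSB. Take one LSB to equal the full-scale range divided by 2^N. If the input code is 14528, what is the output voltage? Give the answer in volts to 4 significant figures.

4.655 V

V_FS = 10.5 V. LSB = 10.5 V / 2^15.
V_out = 0 + 14528 × (10.5/32768) V
      = 0 + 4.65527 = 4.65527 V.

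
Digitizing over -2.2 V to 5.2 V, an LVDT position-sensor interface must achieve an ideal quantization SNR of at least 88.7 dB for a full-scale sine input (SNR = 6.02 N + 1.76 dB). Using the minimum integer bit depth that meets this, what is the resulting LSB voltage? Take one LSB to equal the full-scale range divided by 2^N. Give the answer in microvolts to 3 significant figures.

226 µV

Range = 5.2 − (-2.2) = 7.4 V.
6.02 N + 1.76 ≥ 88.7 gives N ≥ 14.442, so the minimum integer is 15.
LSB = 7.4 V ÷ 2^15 = 7.4/32768 V = 226 µV.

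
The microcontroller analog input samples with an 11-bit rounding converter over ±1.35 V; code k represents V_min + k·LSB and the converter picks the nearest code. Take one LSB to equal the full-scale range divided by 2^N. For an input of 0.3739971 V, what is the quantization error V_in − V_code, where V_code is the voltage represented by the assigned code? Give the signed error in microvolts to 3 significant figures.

−417 µV

Range = 1.35 − (-1.35) = 2.7 V. LSB = 2.7 V / 2^11 ≈ 1.318 mV.
Position in LSBs: (0.3739971 − (-1.35)) × 2048/2.7 = 1307.6837; rounding gives k = 1308.
V_code = -1.35 + (1308/2048) × 2.7 = 0.3744140625 V.
V_in − V_code = 0.3739971 − (0.3744140625) = −417 µV.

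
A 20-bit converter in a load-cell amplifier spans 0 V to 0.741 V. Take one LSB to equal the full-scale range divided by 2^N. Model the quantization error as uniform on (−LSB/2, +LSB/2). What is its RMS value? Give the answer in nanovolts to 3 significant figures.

Full-scale range = 0.741 V.
LSB = 0.741 V / 2^20 = 0.70667 µV.
σ_q = LSB/√12 = 0.70667 µV/3.4641 = 204 nV.

204 nV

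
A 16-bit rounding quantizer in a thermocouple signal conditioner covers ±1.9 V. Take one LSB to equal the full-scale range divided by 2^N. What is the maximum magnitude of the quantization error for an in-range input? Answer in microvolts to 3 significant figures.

Range = 1.9 − (-1.9) = 3.8 V.
LSB = 3.8 V ÷ 2^16 = 3.8/65536 V = 57.983 µV.
A rounding quantizer has |error| ≤ LSB/2 = 29.0 µV.

29.0 µV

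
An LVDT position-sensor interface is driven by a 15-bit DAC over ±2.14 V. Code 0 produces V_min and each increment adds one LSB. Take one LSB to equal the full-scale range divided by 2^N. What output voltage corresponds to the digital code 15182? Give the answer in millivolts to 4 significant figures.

-157.0 mV

The full-scale span is 2.14 − (-2.14) = 4.28 V. LSB = 4.28 V / 2^15.
V_out = V_min + code × LSB = -2.14 V + 15182 × 4.28 V / 32768
      = -2.14 V + 1.98300 V = -0.157000 V.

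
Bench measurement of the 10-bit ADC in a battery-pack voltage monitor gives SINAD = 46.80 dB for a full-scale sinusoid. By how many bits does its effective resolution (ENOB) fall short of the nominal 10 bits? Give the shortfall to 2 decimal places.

N_eff = (46.80 − 1.76)/6.02 = 7.4817 bits.
10 − 7.4817 = 2.52 bits below nominal.

2.52 bits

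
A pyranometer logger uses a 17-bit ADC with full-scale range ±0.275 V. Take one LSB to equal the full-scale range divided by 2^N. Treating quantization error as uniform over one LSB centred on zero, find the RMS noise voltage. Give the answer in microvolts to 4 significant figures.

1.211 µV

Full-scale range = 0.275 V − (-0.275 V) = 0.55 V.
One LSB is 0.55 V / 131072 = 4.19617 µV.
V_rms = LSB/√12 = 4.19617 µV / √12 = 1.211 µV.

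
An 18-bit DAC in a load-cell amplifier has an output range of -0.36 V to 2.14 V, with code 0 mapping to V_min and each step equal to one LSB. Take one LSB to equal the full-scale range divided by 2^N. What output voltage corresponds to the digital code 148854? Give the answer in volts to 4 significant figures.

Full-scale range = 2.14 V − (-0.36 V) = 2.5 V. LSB = 2.5 V / 2^18.
Output = V_min + (148854/262144) × range = -0.36 + 0.567833 × 2.5 V
      = -0.36 V + 1.41958 V = 1.05958 V.

1.060 V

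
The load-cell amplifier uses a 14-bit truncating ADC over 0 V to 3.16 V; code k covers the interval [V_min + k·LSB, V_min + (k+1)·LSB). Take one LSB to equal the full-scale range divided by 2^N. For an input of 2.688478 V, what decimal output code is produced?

13939

Range is 3.16 V. LSB = 3.16 V / 2^14 ≈ 192.9 µV.
V_in − V_min = 2.688478 − (0) = 2.688478 V.
Divide by LSB: 2.688478 × 16384/3.16 = 13939.2480.
Truncating gives code 13939.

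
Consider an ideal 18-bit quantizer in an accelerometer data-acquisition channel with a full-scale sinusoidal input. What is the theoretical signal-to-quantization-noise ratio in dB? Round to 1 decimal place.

110.1 dB

For an ideal N-bit converter with full-scale sine input, SNR = 6.02 N + 1.76 dB. SNR = 6.02 × 18 + 1.76 = 108.36 + 1.76 = 110.12 dB.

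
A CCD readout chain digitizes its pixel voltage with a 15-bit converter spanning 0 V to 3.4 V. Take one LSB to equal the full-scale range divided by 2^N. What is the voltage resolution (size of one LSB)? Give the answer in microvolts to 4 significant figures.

103.8 µV

Span = 3.4 V.
2^15 = 32768 levels.
LSB = 3.4 V ÷ 2^15 = 3.4/32768 V = 103.8 µV.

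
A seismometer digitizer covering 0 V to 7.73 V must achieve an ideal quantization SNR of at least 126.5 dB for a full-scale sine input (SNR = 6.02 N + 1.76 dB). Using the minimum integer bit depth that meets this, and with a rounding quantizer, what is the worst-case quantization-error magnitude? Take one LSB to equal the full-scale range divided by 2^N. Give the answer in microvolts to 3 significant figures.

1.84 µV

Range is 7.73 V.
Solving 6.02 N ≥ 126.5 − 1.76: N ≥ 20.721. Round up → N = 21.
LSB = 7.73 V ÷ 2^21 = 7.73/2097152 V = 3.6860 µV.
Max error for round-to-nearest is LSB/2 = 1.84 µV.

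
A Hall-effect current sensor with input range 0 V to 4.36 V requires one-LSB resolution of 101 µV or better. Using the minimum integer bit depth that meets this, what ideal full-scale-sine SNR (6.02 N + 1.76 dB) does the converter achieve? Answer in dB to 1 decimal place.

Span = 4.36 V.
Required number of levels: 4.36/101 µV = 43168; smallest N with 2^N ≥ that is 16.
6.02(16) + 1.76 = 98.08 dB.

98.1 dB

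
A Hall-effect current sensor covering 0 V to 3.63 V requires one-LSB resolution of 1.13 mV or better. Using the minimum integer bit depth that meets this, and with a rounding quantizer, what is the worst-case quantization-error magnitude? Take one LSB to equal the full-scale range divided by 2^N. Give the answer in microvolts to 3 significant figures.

443 µV

V_FS = 3.63 V.
Required number of levels: 3.63/1.13 mV = 3212.4; smallest N with 2^N ≥ that is 12.
LSB = 3.63 V ÷ 2^12 = 3.63/4096 V = 0.88623 mV.
|e|_max = LSB/2 = 443 µV.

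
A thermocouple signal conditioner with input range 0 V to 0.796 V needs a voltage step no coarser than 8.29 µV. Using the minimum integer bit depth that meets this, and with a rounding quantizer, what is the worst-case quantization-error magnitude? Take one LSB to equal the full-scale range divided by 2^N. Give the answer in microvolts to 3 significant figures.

Range is 0.796 V.
0.796 V / 8.29 µV = 96020. Since 2^16 = 65536 and 2^17 = 131072, N = 17.
LSB = 0.796 V / 2^17 = 6.0730 µV.
Max error for round-to-nearest is LSB/2 = 3.04 µV.

3.04 µV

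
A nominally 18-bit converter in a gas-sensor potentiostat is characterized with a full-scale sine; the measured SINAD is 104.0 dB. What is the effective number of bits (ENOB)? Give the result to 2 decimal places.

Inverting SNR = 6.02 N + 1.76: N_eff = (104.0 − 1.76)/6.02 = 16.9834.

16.98 bits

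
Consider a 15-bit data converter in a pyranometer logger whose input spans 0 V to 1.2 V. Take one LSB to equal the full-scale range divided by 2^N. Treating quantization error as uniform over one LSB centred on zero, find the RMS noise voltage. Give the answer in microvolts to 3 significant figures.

Full-scale range = 1.2 V.
LSB = 1.2 V / 2^15 = 36.621 µV.
For a uniform distribution on [−LSB/2, +LSB/2], V_rms = LSB/√12 = 36.621 µV/3.4641 = 10.6 µV.

10.6 µV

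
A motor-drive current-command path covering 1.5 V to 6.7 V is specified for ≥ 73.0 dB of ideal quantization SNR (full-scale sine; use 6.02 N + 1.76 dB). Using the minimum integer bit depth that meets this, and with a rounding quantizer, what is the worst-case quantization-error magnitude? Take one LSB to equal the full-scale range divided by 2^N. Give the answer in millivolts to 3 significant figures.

Span: 6.7 V − (1.5 V) = 5.2 V.
Required N = ⌈(73.0 − 1.76)/6.02⌉ = ⌈11.834⌉ = 12.
LSB = 5.2 V ÷ 2^12 = 5.2/4096 V = 1.2695 mV.
Half an LSB is 0.635 mV.

0.635 mV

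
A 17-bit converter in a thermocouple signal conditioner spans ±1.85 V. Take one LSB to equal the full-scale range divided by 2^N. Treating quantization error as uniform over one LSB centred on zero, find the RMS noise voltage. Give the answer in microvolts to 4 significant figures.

8.149 µV

Range = 1.85 − (-1.85) = 3.7 V.
One LSB is 3.7 V / 131072 = 28.2288 µV.
V_rms = LSB/√12 = 28.2288 µV / √12 = 8.149 µV.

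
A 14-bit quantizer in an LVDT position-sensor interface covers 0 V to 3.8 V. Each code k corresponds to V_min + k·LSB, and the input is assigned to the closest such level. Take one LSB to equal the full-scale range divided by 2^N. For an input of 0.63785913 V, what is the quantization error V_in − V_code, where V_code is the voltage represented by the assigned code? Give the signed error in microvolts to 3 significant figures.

Range is 3.8 V. LSB = 3.8 V / 2^14 ≈ 231.9 µV.
(0.63785913 − (0)) / LSB = 0.63785913 × 16384/3.8 = 2750.1800. Nearest integer: k = 2750.
V_code = 0 + (2750/16384) × 3.8 = 0.63781738281 V.
V_in − V_code = 0.63785913 − (0.63781738281) = +41.7 µV.

+41.7 µV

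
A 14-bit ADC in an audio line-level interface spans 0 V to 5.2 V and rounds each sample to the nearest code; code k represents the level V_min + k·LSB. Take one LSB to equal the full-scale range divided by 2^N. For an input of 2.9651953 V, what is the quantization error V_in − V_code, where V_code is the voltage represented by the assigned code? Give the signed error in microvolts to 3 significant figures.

V_FS = 5.2 V. LSB = 5.2 V / 2^14 ≈ 317.4 µV.
(2.9651953 − (0)) / LSB = 2.9651953 × 16384/5.2 = 9342.6461. Nearest integer: k = 9343.
V_code = V_min + k × range/2^14 = 0 + 9343 × 5.2/16384 = 2.9653076172 V.
e = 2.9651953 − (2.9653076172) = −112 µV.

−112 µV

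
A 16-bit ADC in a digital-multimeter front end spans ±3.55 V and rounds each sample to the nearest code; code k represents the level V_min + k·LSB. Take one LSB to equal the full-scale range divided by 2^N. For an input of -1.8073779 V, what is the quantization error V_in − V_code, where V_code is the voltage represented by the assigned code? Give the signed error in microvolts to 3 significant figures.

+15.0 µV

The full-scale span is 3.55 − (-3.55) = 7.1 V. LSB = 7.1 V / 2^16 ≈ 108.3 µV.
(V_in − V_min)/LSB = (-1.8073779 − (-3.55)) × 65536/7.1 = 16085.1383 → nearest code k = 16085.
V_code = V_min + k × range/2^16 = -3.55 + 16085 × 7.1/65536 = -1.8073928833 V.
Error = V_in − V_code = -1.8073779 − (-1.8073928833) = +15.0 µV.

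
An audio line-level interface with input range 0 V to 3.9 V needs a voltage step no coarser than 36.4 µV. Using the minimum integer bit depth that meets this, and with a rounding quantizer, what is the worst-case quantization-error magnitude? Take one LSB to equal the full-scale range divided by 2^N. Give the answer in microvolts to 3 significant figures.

Full-scale range = 3.9 V.
Need 2^N ≥ 3.9 V / 36.4 µV = 107100 → N_min = 17.
LSB = 3.9 V ÷ 2^17 = 3.9/131072 V = 29.755 µV.
|e|_max = LSB/2 = 14.9 µV.

14.9 µV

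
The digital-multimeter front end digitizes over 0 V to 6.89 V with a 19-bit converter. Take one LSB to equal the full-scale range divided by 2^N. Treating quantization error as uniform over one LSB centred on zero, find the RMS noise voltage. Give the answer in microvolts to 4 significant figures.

3.794 µV

Span = 6.89 V.
LSB = 6.89 V ÷ 2^19 = 6.89/524288 V = 13.1416 µV.
RMS of a uniform error over width LSB is LSB/√12 = 3.794 µV.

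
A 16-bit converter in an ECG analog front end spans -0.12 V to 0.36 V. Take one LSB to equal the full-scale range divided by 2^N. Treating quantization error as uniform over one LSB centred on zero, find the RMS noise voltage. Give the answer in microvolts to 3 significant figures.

Span: 0.36 V − (-0.12 V) = 0.48 V.
LSB = 0.48 V / 2^16 = 7.3242 µV.
For a uniform distribution on [−LSB/2, +LSB/2], V_rms = LSB/√12 = 7.3242 µV/3.4641 = 2.11 µV.

2.11 µV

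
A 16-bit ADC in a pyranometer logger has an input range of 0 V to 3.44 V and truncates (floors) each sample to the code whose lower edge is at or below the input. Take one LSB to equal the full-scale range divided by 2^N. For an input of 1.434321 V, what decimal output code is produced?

27325

Range is 3.44 V. LSB = 3.44 V / 2^16 ≈ 52.49 µV.
V_in − V_min = 1.434321 − (0) = 1.434321 V.
Divide by LSB: 1.434321 × 65536/3.44 = 27325.4829.
Truncating gives code 27325.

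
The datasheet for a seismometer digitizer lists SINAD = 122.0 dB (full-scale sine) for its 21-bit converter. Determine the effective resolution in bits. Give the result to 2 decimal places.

Inverting SNR = 6.02 N + 1.76: N_eff = (122.0 − 1.76)/6.02 = 19.9734.

19.97 bits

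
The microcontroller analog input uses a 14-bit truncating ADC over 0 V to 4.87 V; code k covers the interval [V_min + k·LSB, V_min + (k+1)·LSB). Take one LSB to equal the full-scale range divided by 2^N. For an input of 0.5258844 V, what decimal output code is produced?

Full-scale range = 4.87 V. LSB = 4.87 V / 2^14 ≈ 297.2 µV.
code = ⌊(V_in − V_min)/LSB⌋ = ⌊(V_in − V_min) × 2^14 / range⌋
     = ⌊(0.5258844 − (0)) × 16384 / 4.87⌋ = ⌊0.5258844 × 16384/4.87⌋
     = ⌊1769.218⌋ = 1769.

1769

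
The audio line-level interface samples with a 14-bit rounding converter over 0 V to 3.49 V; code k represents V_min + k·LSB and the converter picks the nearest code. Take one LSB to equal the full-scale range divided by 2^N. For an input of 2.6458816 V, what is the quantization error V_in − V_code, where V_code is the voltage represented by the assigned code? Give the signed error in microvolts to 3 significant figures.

Range is 3.49 V. LSB = 3.49 V / 2^14 ≈ 213.0 µV.
(V_in − V_min)/LSB = (2.6458816 − (0)) × 16384/3.49 = 12421.2390 → nearest code k = 12421.
V_code = V_min + k × range/2^14 = 0 + 12421 × 3.49/16384 = 2.6458306885 V.
V_in − V_code = 2.6458816 − (2.6458306885) = +50.9 µV.

+50.9 µV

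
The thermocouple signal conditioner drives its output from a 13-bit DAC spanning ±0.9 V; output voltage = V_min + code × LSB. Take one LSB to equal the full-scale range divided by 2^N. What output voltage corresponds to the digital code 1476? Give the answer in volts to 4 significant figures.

The full-scale span is 0.9 − (-0.9) = 1.8 V. LSB = 1.8 V / 2^13.
V_out = -0.9 + 1476 × (1.8/8192) V
      = -0.9 + 0.324316 = -0.575684 V.

-0.5757 V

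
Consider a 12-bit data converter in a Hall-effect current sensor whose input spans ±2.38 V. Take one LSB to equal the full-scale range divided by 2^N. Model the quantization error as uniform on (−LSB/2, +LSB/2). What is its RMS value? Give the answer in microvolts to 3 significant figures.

335 µV

The full-scale span is 2.38 − (-2.38) = 4.76 V.
Step size = 4.76/4096 V = 1.1621 mV.
V_rms = LSB/√12 = 1.1621 mV / √12 = 335 µV.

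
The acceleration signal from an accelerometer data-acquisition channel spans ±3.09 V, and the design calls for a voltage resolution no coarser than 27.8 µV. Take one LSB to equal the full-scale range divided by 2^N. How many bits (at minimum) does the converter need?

18 bits

Range = 3.09 − (-3.09) = 6.18 V.
Required number of levels: 6.18/27.8 µV = 222300; smallest N with 2^N ≥ that is 18.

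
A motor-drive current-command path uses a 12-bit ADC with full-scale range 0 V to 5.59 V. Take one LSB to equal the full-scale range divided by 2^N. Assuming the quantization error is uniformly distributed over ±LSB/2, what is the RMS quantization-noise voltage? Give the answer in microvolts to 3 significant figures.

V_FS = 5.59 V.
One LSB is 5.59 V / 4096 = 1.3647 mV.
RMS of a uniform error over width LSB is LSB/√12 = 394 µV.

394 µV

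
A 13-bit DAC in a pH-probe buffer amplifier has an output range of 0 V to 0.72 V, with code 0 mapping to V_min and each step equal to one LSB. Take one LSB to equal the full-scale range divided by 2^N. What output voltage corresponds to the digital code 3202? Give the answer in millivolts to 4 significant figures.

281.4 mV

V_FS = 0.72 V. LSB = 0.72 V / 2^13.
Output = V_min + (3202/8192) × range = 0 + 0.390869 × 0.72 V
      = 0 + 0.281426 = 0.281426 V.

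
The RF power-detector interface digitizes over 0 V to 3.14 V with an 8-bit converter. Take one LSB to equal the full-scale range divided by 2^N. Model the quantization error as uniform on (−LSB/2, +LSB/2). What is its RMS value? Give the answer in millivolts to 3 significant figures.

3.54 mV

V_FS = 3.14 V.
LSB = 3.14 V / 2^8 = 12.266 mV.
For a uniform distribution on [−LSB/2, +LSB/2], V_rms = LSB/√12 = 12.266 mV/3.4641 = 3.54 mV.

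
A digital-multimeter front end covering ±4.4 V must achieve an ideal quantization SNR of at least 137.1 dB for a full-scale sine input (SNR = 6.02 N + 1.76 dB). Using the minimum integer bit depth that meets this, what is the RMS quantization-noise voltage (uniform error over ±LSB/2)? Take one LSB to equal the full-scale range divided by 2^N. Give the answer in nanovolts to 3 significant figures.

Span: 4.4 V − (-4.4 V) = 8.8 V.
N ≥ (137.1 − 1.76)/6.02 = 22.482 → N_min = 23.
One LSB is 8.8 V / 8388608 = 1.0490 µV.
RMS noise = LSB/√12 = 303 nV.

303 nV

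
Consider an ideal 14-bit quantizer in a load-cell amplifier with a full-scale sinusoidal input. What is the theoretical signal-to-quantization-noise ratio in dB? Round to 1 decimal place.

86.0 dB

For an ideal N-bit converter with full-scale sine input, SNR = 6.02 N + 1.76 dB. SNR = 6.02 × 14 + 1.76 = 84.28 + 1.76 = 86.04 dB.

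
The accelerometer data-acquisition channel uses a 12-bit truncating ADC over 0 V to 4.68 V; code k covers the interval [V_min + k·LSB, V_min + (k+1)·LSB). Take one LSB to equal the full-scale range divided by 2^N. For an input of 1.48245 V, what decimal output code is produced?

1297

Range is 4.68 V. LSB = 4.68 V / 2^12 ≈ 1.143 mV.
(V_in − V_min) × 2^12/range = (1.48245 − (0)) × 4096/4.68 = 1297.461.
Floor → code = 1297.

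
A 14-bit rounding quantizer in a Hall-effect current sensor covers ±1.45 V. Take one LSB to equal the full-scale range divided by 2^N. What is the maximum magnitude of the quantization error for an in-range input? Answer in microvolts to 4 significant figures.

The full-scale span is 1.45 − (-1.45) = 2.9 V.
LSB = 2.9 V ÷ 2^14 = 2.9/16384 V = 177.002 µV.
A rounding quantizer has |error| ≤ LSB/2 = 88.50 µV.

88.50 µV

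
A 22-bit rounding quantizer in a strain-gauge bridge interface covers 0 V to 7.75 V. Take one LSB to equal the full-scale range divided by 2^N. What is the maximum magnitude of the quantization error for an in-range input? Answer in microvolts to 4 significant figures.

0.9239 µV

V_FS = 7.75 V.
One LSB is 7.75 V / 4194304 = 1.84774 µV.
A rounding quantizer has |error| ≤ LSB/2 = 0.9239 µV.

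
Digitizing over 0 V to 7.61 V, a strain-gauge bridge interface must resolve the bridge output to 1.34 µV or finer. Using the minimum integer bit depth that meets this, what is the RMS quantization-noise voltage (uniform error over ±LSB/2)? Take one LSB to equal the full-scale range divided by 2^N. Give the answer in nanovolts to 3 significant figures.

262 nV

V_FS = 7.61 V.
Levels needed ≥ 7.61/1.34 µV = 5.679e6. 2^23 = 8388608 suffices, so N_min = 23.
LSB = 7.61 V ÷ 2^23 = 7.61/8388608 V = 0.90718 µV.
σ_q = LSB/√12 = 0.90718 µV/3.4641 = 262 nV.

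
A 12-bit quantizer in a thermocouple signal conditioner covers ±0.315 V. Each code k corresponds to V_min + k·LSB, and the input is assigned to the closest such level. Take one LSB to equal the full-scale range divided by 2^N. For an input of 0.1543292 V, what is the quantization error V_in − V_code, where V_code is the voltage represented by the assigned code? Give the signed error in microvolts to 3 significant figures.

Span: 0.315 V − (-0.315 V) = 0.63 V. LSB = 0.63 V / 2^12 ≈ 153.8 µV.
Position in LSBs: (0.1543292 − (-0.315)) × 4096/0.63 = 3051.3848; rounding gives k = 3051.
V_code = -0.315 + (3051/4096) × 0.63 = 0.1542700195 V.
e = 0.1543292 − (0.1542700195) = +59.2 µV.

+59.2 µV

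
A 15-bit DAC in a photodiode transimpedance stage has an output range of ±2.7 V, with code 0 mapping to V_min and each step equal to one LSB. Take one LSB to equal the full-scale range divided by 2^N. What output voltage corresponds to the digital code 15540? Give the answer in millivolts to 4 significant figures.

Range = 2.7 − (-2.7) = 5.4 V. LSB = 5.4 V / 2^15.
Output = V_min + (15540/32768) × range = -2.7 + 0.474243 × 5.4 V
      = -2.7 + 2.56091 = -0.139087 V.

-139.1 mV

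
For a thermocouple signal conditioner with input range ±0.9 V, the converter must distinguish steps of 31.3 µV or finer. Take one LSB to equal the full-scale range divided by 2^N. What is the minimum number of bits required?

16 bits

Range = 0.9 − (-0.9) = 1.8 V.
Need 2^N ≥ 1.8 V / 31.3 µV = 57510 → N_min = 16.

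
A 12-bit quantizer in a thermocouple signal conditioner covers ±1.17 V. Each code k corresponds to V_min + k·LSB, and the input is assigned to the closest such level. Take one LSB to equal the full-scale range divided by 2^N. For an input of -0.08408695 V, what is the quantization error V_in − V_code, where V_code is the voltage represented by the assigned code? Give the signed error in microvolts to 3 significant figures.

−107 µV

Range = 1.17 − (-1.17) = 2.34 V. LSB = 2.34 V / 2^12 ≈ 0.5713 mV.
(-0.08408695 − (-1.17)) / LSB = 1.08591305 × 4096/2.34 = 1900.8119. Nearest integer: k = 1901.
Reconstructed level: -1.17 + 1901 × 2.34/4096 V = -0.08397949219 V.
e = -0.08408695 − (-0.08397949219) = −107 µV.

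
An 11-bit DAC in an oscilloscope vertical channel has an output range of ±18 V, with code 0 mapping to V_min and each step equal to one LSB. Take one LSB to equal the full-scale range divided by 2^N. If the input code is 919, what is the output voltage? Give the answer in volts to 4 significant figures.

The full-scale span is 18 − (-18) = 36 V. LSB = 36 V / 2^11.
Output = V_min + (919/2048) × range = -18 + 0.448730 × 36 V
      = -18 + 16.1543 = -1.84570 V.

-1.846 V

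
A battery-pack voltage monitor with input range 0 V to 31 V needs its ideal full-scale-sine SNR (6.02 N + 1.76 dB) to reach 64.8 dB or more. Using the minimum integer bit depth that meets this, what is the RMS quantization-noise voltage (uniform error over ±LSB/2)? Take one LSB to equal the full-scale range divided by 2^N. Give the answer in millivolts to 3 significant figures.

Range is 31 V.
N ≥ (64.8 − 1.76)/6.02 = 10.472 → N_min = 11.
LSB = 31 V ÷ 2^11 = 31/2048 V = 15.137 mV.
RMS noise = LSB/√12 = 4.37 mV.

4.37 mV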